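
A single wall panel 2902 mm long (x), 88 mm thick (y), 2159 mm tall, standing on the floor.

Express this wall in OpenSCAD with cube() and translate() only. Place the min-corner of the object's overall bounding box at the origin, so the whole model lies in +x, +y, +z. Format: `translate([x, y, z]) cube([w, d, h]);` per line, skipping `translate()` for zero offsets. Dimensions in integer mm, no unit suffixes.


cube([2902, 88, 2159]);


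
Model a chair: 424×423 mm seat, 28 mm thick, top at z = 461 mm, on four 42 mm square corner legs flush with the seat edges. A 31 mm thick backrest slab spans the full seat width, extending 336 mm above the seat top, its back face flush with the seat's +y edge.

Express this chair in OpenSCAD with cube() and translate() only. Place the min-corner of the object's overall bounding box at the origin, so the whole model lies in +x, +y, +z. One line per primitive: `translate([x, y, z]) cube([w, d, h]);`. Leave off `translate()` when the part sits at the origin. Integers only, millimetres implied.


// leg_h = 461 - 28 = 433
translate([0, 0, 433]) cube([424, 423, 28]);
cube([42, 42, 433]);
translate([382, 0, 0]) cube([42, 42, 433]);
translate([0, 381, 0]) cube([42, 42, 433]);
translate([382, 381, 0]) cube([42, 42, 433]);
translate([0, 392, 461]) cube([424, 31, 336]);


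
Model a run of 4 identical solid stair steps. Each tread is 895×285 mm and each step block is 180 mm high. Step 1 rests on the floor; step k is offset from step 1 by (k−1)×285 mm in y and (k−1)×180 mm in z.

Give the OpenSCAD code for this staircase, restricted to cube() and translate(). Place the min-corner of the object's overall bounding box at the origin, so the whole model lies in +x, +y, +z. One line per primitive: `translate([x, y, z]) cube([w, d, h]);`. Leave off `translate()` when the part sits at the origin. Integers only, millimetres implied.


cube([895, 285, 180]);
translate([0, 285, 180]) cube([895, 285, 180]);
translate([0, 570, 360]) cube([895, 285, 180]);
translate([0, 855, 540]) cube([895, 285, 180]);


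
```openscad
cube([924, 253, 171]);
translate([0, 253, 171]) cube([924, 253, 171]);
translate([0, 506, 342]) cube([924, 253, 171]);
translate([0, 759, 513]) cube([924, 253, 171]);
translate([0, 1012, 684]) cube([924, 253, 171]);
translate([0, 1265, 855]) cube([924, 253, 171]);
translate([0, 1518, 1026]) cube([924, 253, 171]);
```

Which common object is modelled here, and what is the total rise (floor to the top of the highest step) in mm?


A staircase. The total rise is 1197 mm.

7 identical blocks, each offset up and back from the previous — a staircase. Each step is 171 mm tall and there are 7 of them, so the total rise is 7 × 171 = 1197 mm.


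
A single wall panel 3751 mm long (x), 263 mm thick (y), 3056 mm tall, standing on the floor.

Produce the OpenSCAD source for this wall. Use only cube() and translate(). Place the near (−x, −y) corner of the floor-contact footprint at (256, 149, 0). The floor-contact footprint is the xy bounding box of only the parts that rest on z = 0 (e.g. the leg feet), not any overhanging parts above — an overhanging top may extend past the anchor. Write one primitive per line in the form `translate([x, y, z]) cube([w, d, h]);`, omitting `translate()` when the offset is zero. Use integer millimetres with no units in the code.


translate([256, 149, 0]) cube([3751, 263, 3056]);


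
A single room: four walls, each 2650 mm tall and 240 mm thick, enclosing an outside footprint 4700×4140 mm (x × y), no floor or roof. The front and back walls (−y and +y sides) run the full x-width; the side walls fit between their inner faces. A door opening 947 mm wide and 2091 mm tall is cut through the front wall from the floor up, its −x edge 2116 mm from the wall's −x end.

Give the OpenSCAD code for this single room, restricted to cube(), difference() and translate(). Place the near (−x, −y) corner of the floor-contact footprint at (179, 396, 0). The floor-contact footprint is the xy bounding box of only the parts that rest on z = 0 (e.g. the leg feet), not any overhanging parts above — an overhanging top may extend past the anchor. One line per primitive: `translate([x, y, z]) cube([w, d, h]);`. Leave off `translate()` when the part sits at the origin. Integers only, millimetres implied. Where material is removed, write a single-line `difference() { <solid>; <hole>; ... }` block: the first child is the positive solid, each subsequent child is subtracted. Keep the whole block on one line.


difference() { translate([179, 396, 0]) cube([4700, 240, 2650]); translate([2295, 396, 0]) cube([947, 240, 2091]); }
translate([179, 4296, 0]) cube([4700, 240, 2650]);
translate([179, 636, 0]) cube([240, 3660, 2650]);
translate([4639, 636, 0]) cube([240, 3660, 2650]);


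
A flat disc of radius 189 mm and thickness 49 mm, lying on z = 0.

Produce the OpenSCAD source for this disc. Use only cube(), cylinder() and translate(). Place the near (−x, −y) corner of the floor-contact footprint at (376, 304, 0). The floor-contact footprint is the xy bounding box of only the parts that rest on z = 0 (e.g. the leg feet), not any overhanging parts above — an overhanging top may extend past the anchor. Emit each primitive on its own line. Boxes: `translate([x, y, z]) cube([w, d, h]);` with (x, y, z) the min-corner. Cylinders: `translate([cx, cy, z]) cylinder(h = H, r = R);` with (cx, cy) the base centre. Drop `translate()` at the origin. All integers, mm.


translate([565, 493, 0]) cylinder(h = 49, r = 189);


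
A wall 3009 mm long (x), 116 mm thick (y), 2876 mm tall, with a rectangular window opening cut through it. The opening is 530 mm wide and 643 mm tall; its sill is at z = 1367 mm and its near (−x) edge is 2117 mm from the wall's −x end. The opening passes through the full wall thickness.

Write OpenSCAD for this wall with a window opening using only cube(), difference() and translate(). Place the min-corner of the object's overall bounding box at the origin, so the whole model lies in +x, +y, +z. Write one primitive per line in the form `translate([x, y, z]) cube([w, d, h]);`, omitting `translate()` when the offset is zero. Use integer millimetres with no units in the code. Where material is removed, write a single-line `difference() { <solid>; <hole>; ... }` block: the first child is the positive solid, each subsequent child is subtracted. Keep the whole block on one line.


difference() { cube([3009, 116, 2876]); translate([2117, 0, 1367]) cube([530, 116, 643]); }


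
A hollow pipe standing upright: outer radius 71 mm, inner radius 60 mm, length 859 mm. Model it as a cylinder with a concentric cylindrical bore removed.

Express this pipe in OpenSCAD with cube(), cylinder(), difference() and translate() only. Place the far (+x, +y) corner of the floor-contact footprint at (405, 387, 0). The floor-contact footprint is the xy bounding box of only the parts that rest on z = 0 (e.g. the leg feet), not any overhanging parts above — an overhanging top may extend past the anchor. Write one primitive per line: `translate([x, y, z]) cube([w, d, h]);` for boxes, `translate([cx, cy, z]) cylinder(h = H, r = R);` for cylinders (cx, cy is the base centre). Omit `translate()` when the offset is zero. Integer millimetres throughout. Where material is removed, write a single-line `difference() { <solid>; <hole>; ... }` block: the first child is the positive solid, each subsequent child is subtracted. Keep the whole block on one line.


difference() { translate([334, 316, 0]) cylinder(h = 859, r = 71); translate([334, 316, 0]) cylinder(h = 859, r = 60); }


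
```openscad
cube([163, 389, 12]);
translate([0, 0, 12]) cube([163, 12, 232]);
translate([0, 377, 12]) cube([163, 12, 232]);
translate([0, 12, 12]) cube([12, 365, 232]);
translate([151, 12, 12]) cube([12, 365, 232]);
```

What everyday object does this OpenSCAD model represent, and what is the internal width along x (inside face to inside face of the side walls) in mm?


An open box. The internal width is 139 mm.

A 163×389 base slab with four walls standing on it — an open box. The base is 163 mm wide and the walls are 12 mm thick, so the internal width is 163 − 2 × 12 = 139 mm.


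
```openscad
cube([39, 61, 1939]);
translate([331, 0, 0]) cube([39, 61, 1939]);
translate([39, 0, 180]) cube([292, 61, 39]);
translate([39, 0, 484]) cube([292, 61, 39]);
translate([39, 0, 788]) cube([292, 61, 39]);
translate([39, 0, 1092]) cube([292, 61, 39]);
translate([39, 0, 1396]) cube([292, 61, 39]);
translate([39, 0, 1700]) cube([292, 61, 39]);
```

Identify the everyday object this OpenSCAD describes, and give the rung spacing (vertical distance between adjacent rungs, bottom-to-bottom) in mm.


A ladder. The rung spacing is 304 mm.

Two tall 39×61 posts with 6 short bars between them — a ladder. Adjacent rungs sit at z = 180 and z = 484, so the spacing is 484 − 180 = 304 mm.


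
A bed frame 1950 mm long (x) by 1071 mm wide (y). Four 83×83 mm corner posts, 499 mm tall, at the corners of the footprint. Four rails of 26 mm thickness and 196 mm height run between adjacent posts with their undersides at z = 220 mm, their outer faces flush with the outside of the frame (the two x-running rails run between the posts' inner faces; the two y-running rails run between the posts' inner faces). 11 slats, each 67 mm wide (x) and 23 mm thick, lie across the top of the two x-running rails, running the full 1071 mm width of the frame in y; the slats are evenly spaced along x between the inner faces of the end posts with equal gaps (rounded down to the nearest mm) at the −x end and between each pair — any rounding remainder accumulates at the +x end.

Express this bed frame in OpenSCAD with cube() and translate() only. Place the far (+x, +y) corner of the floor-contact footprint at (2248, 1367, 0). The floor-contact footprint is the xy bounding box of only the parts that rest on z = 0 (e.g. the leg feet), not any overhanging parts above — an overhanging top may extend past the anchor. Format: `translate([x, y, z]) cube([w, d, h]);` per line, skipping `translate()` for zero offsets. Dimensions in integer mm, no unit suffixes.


// slat z = rail_z + rail_h = 220 + 196 = 416
// slat gap = ⌊(1784 − 11·67) / 12⌋ = 87
translate([298, 296, 0]) cube([83, 83, 499]);
translate([298, 1284, 0]) cube([83, 83, 499]);
translate([2165, 296, 0]) cube([83, 83, 499]);
translate([2165, 1284, 0]) cube([83, 83, 499]);
translate([381, 296, 220]) cube([1784, 26, 196]);
translate([381, 1341, 220]) cube([1784, 26, 196]);
translate([298, 379, 220]) cube([26, 905, 196]);
translate([2222, 379, 220]) cube([26, 905, 196]);
translate([468, 296, 416]) cube([67, 1071, 23]);
translate([622, 296, 416]) cube([67, 1071, 23]);
translate([776, 296, 416]) cube([67, 1071, 23]);
translate([930, 296, 416]) cube([67, 1071, 23]);
translate([1084, 296, 416]) cube([67, 1071, 23]);
translate([1238, 296, 416]) cube([67, 1071, 23]);
translate([1392, 296, 416]) cube([67, 1071, 23]);
translate([1546, 296, 416]) cube([67, 1071, 23]);
translate([1700, 296, 416]) cube([67, 1071, 23]);
translate([1854, 296, 416]) cube([67, 1071, 23]);
translate([2008, 296, 416]) cube([67, 1071, 23]);


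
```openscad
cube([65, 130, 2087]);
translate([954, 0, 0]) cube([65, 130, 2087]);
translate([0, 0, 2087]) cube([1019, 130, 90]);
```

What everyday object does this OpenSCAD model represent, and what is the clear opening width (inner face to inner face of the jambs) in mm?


A door frame. The clear opening width is 889 mm.

Two 2087 mm tall posts with a header on top — a door frame. The left jamb is 65 mm wide at x = 0; the right jamb starts at x = 954. The clear opening is 954 − 65 = 889 mm.


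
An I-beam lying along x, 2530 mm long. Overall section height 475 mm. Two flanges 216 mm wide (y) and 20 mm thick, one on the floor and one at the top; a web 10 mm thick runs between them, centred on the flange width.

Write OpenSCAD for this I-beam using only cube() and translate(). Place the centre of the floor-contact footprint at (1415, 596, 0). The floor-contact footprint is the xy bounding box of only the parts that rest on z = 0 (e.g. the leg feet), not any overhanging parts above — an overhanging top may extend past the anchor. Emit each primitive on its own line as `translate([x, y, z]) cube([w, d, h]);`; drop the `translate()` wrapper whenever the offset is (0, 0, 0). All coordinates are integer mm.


translate([150, 488, 0]) cube([2530, 216, 20]);
translate([150, 591, 20]) cube([2530, 10, 435]);
translate([150, 488, 455]) cube([2530, 216, 20]);


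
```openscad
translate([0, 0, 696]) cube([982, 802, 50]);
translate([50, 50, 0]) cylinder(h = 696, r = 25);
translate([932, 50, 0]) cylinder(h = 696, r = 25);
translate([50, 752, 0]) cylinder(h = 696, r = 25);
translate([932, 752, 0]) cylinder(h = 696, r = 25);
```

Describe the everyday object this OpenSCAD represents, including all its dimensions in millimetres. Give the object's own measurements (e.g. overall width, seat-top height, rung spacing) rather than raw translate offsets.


A rectangular dining table. The top is 982×802×50 mm with its upper surface at z = 746 mm. It stands on four round legs of 50 mm diameter, each leg's bounding box inset 25 mm from the nearest pair of top edges, running from the floor to the underside of the top.


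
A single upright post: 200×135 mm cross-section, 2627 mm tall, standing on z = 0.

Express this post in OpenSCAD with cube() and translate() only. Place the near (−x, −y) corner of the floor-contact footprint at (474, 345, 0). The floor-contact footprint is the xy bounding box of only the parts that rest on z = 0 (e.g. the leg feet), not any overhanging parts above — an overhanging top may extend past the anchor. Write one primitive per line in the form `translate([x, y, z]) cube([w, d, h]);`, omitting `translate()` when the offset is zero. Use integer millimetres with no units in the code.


translate([474, 345, 0]) cube([200, 135, 2627]);


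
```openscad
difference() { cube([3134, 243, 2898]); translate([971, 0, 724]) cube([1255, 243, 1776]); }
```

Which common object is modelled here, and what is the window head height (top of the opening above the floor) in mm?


A wall with a window opening. The window head height is 2500 mm.

A wall with a rectangular opening subtracted — a window. Sill at z = 724, opening 1776 mm tall, so the head is at 724 + 1776 = 2500 mm.


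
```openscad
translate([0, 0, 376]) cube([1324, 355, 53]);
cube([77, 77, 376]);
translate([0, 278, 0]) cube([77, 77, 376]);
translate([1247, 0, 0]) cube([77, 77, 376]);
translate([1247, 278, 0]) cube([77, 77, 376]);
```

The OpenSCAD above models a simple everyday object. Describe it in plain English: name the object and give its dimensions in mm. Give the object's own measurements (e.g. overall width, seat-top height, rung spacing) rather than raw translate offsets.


A long wooden bench with a 1324 mm (x) × 355 mm (y) seat, 53 mm thick, its top surface 429 mm above the floor. Four 77 mm square legs at the seat corners, flush with the edges, run from z = 0 to the seat underside.


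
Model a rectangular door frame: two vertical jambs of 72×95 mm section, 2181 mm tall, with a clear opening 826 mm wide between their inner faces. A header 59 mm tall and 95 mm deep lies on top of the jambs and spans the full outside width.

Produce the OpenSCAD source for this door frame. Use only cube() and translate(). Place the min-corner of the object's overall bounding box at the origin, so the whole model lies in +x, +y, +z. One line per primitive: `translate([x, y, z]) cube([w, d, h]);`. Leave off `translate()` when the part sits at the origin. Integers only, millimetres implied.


cube([72, 95, 2181]);
translate([898, 0, 0]) cube([72, 95, 2181]);
translate([0, 0, 2181]) cube([970, 95, 59]);


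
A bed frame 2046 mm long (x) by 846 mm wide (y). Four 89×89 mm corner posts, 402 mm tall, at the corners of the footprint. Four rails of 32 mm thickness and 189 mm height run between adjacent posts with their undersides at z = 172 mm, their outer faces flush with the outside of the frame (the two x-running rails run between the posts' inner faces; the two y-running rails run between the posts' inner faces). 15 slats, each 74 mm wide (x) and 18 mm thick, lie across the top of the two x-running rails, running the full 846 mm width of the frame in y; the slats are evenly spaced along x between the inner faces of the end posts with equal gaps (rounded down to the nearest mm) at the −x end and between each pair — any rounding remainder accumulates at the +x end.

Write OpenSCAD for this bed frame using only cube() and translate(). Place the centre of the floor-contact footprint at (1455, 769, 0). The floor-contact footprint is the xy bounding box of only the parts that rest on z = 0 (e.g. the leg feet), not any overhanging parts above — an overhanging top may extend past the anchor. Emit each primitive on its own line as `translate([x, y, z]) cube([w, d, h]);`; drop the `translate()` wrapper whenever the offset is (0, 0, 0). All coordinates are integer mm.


translate([432, 346, 0]) cube([89, 89, 402]);
translate([432, 1103, 0]) cube([89, 89, 402]);
translate([2389, 346, 0]) cube([89, 89, 402]);
translate([2389, 1103, 0]) cube([89, 89, 402]);
translate([521, 346, 172]) cube([1868, 32, 189]);
translate([521, 1160, 172]) cube([1868, 32, 189]);
translate([432, 435, 172]) cube([32, 668, 189]);
translate([2446, 435, 172]) cube([32, 668, 189]);
translate([568, 346, 361]) cube([74, 846, 18]);
translate([689, 346, 361]) cube([74, 846, 18]);
translate([810, 346, 361]) cube([74, 846, 18]);
translate([931, 346, 361]) cube([74, 846, 18]);
translate([1052, 346, 361]) cube([74, 846, 18]);
translate([1173, 346, 361]) cube([74, 846, 18]);
translate([1294, 346, 361]) cube([74, 846, 18]);
translate([1415, 346, 361]) cube([74, 846, 18]);
translate([1536, 346, 361]) cube([74, 846, 18]);
translate([1657, 346, 361]) cube([74, 846, 18]);
translate([1778, 346, 361]) cube([74, 846, 18]);
translate([1899, 346, 361]) cube([74, 846, 18]);
translate([2020, 346, 361]) cube([74, 846, 18]);
translate([2141, 346, 361]) cube([74, 846, 18]);
translate([2262, 346, 361]) cube([74, 846, 18]);


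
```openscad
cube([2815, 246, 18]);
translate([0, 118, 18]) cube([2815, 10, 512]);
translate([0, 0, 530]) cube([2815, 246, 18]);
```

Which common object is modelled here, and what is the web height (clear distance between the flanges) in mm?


An I-beam. The web height is 512 mm.

Two wide flanges with a thin centred web — an I-beam. Overall 548 mm minus two 18 mm flanges gives a web of 548 − 2·18 = 512 mm.


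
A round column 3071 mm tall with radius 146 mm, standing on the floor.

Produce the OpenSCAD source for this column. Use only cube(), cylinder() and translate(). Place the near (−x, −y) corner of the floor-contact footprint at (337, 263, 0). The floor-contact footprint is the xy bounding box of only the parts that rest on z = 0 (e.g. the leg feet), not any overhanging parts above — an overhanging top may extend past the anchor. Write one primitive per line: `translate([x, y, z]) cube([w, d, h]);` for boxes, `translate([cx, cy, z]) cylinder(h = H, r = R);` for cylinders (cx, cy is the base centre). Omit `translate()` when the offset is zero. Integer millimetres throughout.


translate([483, 409, 0]) cylinder(h = 3071, r = 146);


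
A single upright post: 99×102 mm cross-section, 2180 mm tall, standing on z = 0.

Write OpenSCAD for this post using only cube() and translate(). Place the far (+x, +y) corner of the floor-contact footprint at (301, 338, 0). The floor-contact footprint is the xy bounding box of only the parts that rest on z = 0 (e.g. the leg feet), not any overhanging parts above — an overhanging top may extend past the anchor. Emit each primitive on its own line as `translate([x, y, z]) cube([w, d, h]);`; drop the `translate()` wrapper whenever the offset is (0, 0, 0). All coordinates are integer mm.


translate([202, 236, 0]) cube([99, 102, 2180]);


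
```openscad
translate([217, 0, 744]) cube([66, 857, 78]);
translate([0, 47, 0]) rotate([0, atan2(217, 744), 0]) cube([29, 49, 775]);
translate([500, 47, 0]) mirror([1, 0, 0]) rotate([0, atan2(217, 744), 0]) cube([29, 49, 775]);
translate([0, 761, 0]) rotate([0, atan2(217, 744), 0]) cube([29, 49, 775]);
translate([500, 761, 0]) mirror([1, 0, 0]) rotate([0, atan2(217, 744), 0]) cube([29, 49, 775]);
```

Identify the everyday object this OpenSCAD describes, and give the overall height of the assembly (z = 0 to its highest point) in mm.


A sawhorse. The overall height is 822 mm.

A beam across two mirrored pairs of raked legs — a sawhorse. The beam's underside is at z = 744 (matching the legs' vertical rise in atan2(217, 744)) and the beam is 78 mm tall, so its top is at 744 + 78 = 822 mm. The raked legs top out at the beam's underside, so that is the highest point.


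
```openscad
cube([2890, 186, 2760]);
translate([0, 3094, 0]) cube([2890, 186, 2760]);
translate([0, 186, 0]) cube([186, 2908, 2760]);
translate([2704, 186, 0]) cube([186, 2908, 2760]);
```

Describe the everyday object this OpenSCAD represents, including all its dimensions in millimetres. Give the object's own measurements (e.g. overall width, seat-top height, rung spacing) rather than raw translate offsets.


The wall frame of a small rectangular building: four walls, each 2760 mm tall and 186 mm thick, enclosing a footprint 2890 mm (x) by 3280 mm (y) outside-to-outside, with no floor or roof. The front and back walls (the −y and +y sides) span the full width; the two side walls fit between them.


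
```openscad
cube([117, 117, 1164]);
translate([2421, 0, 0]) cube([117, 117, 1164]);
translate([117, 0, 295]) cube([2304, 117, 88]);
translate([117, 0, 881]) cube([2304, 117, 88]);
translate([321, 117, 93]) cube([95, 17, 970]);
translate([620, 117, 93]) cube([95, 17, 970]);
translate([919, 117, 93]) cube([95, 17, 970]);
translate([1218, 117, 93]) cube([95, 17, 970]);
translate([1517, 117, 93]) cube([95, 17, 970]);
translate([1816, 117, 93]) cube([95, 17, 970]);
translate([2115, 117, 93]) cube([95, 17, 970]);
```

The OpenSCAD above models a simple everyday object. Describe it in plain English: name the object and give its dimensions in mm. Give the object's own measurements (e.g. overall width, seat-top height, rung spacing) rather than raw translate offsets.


A fence section. Two 117×117 mm posts, 1164 mm tall, stand on the floor with a clear span of 2304 mm between their inner faces. Two horizontal rails of 117×88 mm section span the gap between the posts with their undersides at z = 295 mm and z = 881 mm, flush with the posts' −y face. 7 pickets, each 95 mm wide, 17 mm thick and 970 mm tall, are fixed to the +y face of the rails with their bottoms at z = 93 mm, spaced across the span with a 204 mm gap after the −x post and between neighbouring pickets, with 211 mm left before the +x post.


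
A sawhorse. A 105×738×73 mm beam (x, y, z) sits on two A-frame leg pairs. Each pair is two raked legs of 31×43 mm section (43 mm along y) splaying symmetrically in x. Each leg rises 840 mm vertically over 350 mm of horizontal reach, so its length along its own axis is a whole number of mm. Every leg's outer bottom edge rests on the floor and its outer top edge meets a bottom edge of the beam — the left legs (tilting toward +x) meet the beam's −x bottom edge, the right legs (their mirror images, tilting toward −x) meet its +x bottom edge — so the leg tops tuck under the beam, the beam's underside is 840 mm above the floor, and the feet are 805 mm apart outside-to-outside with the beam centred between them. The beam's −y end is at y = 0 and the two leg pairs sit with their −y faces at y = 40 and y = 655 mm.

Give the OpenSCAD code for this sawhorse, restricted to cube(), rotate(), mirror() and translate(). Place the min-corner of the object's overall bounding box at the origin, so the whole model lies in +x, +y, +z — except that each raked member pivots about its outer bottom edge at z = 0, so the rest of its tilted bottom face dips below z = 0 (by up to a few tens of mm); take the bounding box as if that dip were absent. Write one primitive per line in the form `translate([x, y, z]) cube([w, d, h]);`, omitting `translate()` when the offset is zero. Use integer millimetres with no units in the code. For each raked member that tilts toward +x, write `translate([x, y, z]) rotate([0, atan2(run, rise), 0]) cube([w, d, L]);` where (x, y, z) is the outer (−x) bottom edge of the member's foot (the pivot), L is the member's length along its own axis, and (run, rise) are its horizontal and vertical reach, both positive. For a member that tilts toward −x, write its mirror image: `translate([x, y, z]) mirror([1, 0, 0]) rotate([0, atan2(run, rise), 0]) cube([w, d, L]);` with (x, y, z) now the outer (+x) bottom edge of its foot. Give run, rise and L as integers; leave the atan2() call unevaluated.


translate([350, 0, 840]) cube([105, 738, 73]);
translate([0, 40, 0]) rotate([0, atan2(350, 840), 0]) cube([31, 43, 910]);
translate([805, 40, 0]) mirror([1, 0, 0]) rotate([0, atan2(350, 840), 0]) cube([31, 43, 910]);
translate([0, 655, 0]) rotate([0, atan2(350, 840), 0]) cube([31, 43, 910]);
translate([805, 655, 0]) mirror([1, 0, 0]) rotate([0, atan2(350, 840), 0]) cube([31, 43, 910]);


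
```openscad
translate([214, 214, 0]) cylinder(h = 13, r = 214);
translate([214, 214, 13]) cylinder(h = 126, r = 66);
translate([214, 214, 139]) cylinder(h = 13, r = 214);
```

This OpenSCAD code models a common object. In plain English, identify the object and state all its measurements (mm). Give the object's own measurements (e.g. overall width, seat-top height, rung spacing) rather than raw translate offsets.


A spool: two coaxial disc flanges of radius 214 mm and thickness 13 mm, joined by a core cylinder of radius 66 mm and height 126 mm. The lower flange rests on z = 0 and the three cylinders share a vertical axis.


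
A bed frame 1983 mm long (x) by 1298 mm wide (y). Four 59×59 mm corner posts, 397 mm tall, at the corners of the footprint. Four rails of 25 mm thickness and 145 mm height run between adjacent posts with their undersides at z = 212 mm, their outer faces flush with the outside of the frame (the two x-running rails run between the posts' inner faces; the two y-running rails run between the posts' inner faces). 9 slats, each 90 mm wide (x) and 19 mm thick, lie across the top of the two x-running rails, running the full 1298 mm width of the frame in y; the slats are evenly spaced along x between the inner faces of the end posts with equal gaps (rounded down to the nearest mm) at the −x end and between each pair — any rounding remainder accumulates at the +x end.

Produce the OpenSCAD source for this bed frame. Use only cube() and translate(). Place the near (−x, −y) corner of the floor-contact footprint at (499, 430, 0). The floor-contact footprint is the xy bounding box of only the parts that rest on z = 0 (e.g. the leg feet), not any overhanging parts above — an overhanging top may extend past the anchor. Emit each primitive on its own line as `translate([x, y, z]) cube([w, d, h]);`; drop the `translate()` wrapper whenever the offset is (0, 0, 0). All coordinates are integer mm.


translate([499, 430, 0]) cube([59, 59, 397]);
translate([499, 1669, 0]) cube([59, 59, 397]);
translate([2423, 430, 0]) cube([59, 59, 397]);
translate([2423, 1669, 0]) cube([59, 59, 397]);
translate([558, 430, 212]) cube([1865, 25, 145]);
translate([558, 1703, 212]) cube([1865, 25, 145]);
translate([499, 489, 212]) cube([25, 1180, 145]);
translate([2457, 489, 212]) cube([25, 1180, 145]);
translate([663, 430, 357]) cube([90, 1298, 19]);
translate([858, 430, 357]) cube([90, 1298, 19]);
translate([1053, 430, 357]) cube([90, 1298, 19]);
translate([1248, 430, 357]) cube([90, 1298, 19]);
translate([1443, 430, 357]) cube([90, 1298, 19]);
translate([1638, 430, 357]) cube([90, 1298, 19]);
translate([1833, 430, 357]) cube([90, 1298, 19]);
translate([2028, 430, 357]) cube([90, 1298, 19]);
translate([2223, 430, 357]) cube([90, 1298, 19]);


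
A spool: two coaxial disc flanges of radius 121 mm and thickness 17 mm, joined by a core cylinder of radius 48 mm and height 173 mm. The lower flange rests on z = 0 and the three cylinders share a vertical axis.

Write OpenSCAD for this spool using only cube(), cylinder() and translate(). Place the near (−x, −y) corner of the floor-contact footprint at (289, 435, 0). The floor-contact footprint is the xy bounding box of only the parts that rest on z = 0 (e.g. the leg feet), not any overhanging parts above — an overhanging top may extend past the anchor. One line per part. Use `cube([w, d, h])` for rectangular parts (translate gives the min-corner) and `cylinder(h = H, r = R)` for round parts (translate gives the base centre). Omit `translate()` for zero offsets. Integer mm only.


translate([410, 556, 0]) cylinder(h = 17, r = 121);
translate([410, 556, 17]) cylinder(h = 173, r = 48);
translate([410, 556, 190]) cylinder(h = 17, r = 121);


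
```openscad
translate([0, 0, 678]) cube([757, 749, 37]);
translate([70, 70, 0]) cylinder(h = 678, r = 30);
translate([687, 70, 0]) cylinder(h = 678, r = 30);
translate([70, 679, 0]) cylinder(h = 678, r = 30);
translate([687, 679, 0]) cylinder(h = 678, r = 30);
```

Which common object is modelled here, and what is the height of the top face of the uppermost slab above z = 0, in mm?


A table. The table height is 715 mm.

A 757×749×37 slab sits at z = 678 on four Ø60 mm round legs — a table. The top surface is at 678 + 37 = 715 mm.


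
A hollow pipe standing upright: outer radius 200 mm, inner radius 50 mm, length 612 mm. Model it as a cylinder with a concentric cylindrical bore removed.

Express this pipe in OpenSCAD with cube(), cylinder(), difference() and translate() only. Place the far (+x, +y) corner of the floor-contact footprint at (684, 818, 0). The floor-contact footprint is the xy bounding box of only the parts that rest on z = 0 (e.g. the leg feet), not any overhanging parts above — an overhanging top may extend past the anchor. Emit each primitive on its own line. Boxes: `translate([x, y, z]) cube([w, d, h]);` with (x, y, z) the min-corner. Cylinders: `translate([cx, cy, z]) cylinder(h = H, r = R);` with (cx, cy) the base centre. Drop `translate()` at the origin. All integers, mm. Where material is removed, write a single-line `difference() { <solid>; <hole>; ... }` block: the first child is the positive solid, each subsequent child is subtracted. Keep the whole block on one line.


difference() { translate([484, 618, 0]) cylinder(h = 612, r = 200); translate([484, 618, 0]) cylinder(h = 612, r = 50); }


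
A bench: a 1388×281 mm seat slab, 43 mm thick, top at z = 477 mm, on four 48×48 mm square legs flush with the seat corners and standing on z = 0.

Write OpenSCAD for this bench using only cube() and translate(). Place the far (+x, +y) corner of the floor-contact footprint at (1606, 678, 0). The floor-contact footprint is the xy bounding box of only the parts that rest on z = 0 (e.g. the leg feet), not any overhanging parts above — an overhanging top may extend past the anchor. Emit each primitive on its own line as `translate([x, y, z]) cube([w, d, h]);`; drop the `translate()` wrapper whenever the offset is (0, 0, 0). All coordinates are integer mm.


translate([218, 397, 434]) cube([1388, 281, 43]);
translate([218, 397, 0]) cube([48, 48, 434]);
translate([218, 630, 0]) cube([48, 48, 434]);
translate([1558, 397, 0]) cube([48, 48, 434]);
translate([1558, 630, 0]) cube([48, 48, 434]);


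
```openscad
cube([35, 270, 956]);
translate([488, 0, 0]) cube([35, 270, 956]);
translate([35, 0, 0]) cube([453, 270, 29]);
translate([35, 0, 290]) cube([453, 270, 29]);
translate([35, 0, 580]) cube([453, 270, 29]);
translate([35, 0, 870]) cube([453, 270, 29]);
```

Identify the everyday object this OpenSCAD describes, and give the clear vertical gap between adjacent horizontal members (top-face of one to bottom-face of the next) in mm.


A bookshelf. The clear shelf gap is 261 mm.

Two tall side panels with 4 horizontal boards between them — a bookshelf. The first two shelf undersides are at z = 0 and z = 290; with shelf thickness 29, the clear gap is 290 − 0 − 29 = 261 mm.


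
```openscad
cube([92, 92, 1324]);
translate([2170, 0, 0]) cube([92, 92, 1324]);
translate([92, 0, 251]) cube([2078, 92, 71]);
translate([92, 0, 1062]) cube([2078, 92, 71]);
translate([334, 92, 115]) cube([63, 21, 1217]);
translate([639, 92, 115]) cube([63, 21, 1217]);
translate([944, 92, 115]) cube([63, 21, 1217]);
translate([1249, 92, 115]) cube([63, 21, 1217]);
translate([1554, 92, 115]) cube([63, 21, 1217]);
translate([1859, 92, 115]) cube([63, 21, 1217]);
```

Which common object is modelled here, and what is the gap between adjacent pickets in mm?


A fence section. The picket gap is 242 mm.

Two posts, two rails, 6 pickets — a fence section. Span 2078 mm holds 6 pickets of 63 mm with 7 equal gaps: ⌊(2078 − 6·63) / 7⌋ = 242 mm.


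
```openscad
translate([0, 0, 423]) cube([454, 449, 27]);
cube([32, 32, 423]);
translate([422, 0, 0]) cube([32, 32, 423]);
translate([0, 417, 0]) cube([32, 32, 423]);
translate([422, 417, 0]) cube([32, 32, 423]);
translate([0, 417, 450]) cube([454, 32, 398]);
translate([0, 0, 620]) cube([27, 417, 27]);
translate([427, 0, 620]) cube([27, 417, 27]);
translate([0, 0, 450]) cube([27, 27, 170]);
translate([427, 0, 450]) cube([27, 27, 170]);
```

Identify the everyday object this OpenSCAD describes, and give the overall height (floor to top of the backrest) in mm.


A chair. The overall height is 848 mm.

A slab on four corner posts with a tall panel at the back — a chair. The seat slab sits at z = 423 with thickness 27, and the 398 mm backrest starts at the seat top, so the overall height is 423 + 27 + 398 = 848 mm.


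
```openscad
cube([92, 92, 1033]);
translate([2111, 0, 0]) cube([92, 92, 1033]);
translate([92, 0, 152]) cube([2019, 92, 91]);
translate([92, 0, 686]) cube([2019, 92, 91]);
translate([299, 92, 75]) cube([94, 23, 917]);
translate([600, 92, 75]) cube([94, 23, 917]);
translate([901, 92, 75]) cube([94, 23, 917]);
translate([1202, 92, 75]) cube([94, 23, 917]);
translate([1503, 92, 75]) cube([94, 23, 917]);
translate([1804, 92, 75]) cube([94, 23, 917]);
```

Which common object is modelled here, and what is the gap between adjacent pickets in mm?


A fence section. The picket gap is 207 mm.

Two posts, two rails, 6 pickets — a fence section. Span 2019 mm holds 6 pickets of 94 mm with 7 equal gaps: ⌊(2019 − 6·94) / 7⌋ = 207 mm.


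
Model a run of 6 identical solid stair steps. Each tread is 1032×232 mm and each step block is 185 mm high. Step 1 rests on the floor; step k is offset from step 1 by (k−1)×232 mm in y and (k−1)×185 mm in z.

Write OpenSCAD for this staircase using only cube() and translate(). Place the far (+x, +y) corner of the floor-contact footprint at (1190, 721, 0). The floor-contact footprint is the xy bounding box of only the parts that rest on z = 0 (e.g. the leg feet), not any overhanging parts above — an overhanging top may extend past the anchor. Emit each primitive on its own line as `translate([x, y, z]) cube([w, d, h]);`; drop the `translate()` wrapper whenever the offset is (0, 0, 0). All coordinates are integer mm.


translate([158, 489, 0]) cube([1032, 232, 185]);
translate([158, 721, 185]) cube([1032, 232, 185]);
translate([158, 953, 370]) cube([1032, 232, 185]);
translate([158, 1185, 555]) cube([1032, 232, 185]);
translate([158, 1417, 740]) cube([1032, 232, 185]);
translate([158, 1649, 925]) cube([1032, 232, 185]);


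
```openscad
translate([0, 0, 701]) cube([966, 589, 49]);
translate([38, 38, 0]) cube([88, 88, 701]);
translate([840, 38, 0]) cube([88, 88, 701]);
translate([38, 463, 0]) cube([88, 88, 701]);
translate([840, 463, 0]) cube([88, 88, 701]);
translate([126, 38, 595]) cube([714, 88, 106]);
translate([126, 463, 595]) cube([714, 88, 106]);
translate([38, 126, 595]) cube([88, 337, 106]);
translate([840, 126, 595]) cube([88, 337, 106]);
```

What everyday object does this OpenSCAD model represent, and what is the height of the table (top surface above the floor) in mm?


A table. The table height is 750 mm.

A 966×589×49 slab sits at z = 701 on four 88 mm square posts — a table. The top surface is at 701 + 49 = 750 mm.


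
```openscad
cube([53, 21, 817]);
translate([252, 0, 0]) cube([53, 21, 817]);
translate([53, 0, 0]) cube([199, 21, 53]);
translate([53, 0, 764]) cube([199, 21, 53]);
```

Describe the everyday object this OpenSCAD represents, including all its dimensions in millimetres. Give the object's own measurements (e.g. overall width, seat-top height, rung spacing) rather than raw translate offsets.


A rectangular picture frame lying in the x–z plane (depth along y). The opening is 199 mm wide (x) by 711 mm tall (z), surrounded by a border 53 mm wide on all four sides. The frame is 21 mm deep and is made of two full-height vertical stiles with two horizontal rails fitted between them.


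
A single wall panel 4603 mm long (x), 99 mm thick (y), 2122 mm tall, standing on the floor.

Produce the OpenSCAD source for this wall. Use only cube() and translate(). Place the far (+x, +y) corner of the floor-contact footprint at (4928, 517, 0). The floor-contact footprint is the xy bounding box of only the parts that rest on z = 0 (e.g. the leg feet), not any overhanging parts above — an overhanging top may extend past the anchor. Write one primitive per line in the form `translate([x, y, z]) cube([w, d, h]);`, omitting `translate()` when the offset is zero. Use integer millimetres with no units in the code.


translate([325, 418, 0]) cube([4603, 99, 2122]);


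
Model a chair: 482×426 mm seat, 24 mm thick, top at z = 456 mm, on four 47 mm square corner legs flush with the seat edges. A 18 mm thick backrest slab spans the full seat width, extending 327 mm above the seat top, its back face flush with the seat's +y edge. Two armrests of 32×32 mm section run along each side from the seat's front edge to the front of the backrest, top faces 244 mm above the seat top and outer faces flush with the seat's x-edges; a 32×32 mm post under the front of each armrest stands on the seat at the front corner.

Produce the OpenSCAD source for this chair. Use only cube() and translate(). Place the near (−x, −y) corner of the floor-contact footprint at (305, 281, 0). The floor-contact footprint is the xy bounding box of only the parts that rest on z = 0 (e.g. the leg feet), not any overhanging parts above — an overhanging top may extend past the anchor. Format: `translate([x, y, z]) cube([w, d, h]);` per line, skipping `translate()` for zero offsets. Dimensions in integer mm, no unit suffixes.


translate([305, 281, 432]) cube([482, 426, 24]);
translate([305, 281, 0]) cube([47, 47, 432]);
translate([740, 281, 0]) cube([47, 47, 432]);
translate([305, 660, 0]) cube([47, 47, 432]);
translate([740, 660, 0]) cube([47, 47, 432]);
translate([305, 689, 456]) cube([482, 18, 327]);
translate([305, 281, 668]) cube([32, 408, 32]);
translate([755, 281, 668]) cube([32, 408, 32]);
translate([305, 281, 456]) cube([32, 32, 212]);
translate([755, 281, 456]) cube([32, 32, 212]);


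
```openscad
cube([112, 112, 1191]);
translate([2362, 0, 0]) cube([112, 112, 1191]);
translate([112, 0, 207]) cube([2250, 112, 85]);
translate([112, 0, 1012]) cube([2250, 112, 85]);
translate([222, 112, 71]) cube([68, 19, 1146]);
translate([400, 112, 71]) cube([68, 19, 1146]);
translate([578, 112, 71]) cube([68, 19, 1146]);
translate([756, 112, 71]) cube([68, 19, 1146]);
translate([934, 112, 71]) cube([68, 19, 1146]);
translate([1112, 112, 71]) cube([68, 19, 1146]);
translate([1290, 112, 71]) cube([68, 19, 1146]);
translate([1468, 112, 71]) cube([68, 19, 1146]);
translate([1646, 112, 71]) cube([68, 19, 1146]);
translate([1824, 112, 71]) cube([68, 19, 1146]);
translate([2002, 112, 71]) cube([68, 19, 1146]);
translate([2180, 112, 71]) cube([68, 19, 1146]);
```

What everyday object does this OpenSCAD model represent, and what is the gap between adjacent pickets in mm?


A fence section. The picket gap is 110 mm.

Two posts, two rails, 12 pickets — a fence section. Span 2250 mm holds 12 pickets of 68 mm with 13 equal gaps: ⌊(2250 − 12·68) / 13⌋ = 110 mm.
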